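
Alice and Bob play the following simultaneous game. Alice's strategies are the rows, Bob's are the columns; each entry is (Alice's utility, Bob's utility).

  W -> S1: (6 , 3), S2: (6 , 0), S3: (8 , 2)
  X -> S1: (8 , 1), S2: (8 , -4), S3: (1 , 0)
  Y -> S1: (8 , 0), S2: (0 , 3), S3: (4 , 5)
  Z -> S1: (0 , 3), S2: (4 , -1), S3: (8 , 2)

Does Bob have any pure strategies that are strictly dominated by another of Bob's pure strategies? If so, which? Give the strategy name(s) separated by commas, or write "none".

S2

S1 is not dominated — it holds its own against S2 at W (3>0); S3 at W (3>2).
S2: dominated, since S3 does at least as well everywhere (W: 2>0, X: 0>-4, Y: 5>3, Z: 2>-1).
S3 is not dominated — it holds its own against S1 at Y (5>0); S2 at W (2>0).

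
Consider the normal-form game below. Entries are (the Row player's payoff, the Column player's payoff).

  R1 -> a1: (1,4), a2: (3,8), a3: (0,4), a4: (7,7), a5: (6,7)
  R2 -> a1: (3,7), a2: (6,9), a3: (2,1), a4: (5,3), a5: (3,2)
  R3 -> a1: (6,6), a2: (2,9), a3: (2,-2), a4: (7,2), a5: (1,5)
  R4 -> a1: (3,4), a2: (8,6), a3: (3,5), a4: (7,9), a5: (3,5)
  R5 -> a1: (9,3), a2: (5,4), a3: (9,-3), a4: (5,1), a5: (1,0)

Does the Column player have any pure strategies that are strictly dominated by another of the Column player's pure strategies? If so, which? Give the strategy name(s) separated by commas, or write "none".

a2 strictly dominates a1 — R1: 8>4, R2: 9>7, R3: 9>6, R4: 6>4, R5: 4>3.
a2 is not dominated — it holds its own against a1 at R1 (8>4); a3 at R1 (8>4); a4 at R1 (8>7); a5 at R1 (8>7).
a2 strictly dominates a3 — R1: 8>4, R2: 9>1, R3: 9>-2, R4: 6>5, R5: 4>-3.
a4: no other strategy beats it everywhere (a1 at R1 (7>4); a2 at R4 (9>6); a3 at R1 (7>4); a5 at R1 (7=7)).
a5: dominated, since a2 does at least as well everywhere (R1: 8>7, R2: 9>2, R3: 9>5, R4: 6>5, R5: 4>0).

a1, a3, a5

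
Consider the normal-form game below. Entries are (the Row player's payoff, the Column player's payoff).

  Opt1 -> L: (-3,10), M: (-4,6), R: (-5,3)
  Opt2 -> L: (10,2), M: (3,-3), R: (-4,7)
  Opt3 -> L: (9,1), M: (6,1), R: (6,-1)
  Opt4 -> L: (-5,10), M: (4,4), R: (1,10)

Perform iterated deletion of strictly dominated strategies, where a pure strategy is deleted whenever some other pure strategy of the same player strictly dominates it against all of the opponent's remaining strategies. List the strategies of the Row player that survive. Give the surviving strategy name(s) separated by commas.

Row Opt1 is eliminated: Opt2 beats it against every remaining column (L: 10>-3, M: 3>-4, R: -4>-5).
The Row player's strategy Opt4 is strictly dominated by Opt3 (L: 9>-5, M: 6>4, R: 6>1) and is removed.
Among the remaining strategies, none is strictly dominated by another pure strategy of the same player, so the elimination stops.
Surviving strategies — the Row player: {Opt2, Opt3}; the Column player: {L, M, R}.

Opt2, Opt3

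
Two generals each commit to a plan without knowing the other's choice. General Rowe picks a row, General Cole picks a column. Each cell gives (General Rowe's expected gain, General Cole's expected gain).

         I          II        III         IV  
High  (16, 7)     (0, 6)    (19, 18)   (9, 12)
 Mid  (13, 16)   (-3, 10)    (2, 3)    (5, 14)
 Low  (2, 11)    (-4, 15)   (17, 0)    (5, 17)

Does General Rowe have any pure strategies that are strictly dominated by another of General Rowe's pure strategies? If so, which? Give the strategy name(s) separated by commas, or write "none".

Mid, Low

Nothing dominates High: Mid at I (16>13); Low at I (16>2).
Mid: dominated, since High does at least as well everywhere (I: 16>13, II: 0>-3, III: 19>2, IV: 9>5).
High strictly dominates Low — I: 16>2, II: 0>-4, III: 19>17, IV: 9>5.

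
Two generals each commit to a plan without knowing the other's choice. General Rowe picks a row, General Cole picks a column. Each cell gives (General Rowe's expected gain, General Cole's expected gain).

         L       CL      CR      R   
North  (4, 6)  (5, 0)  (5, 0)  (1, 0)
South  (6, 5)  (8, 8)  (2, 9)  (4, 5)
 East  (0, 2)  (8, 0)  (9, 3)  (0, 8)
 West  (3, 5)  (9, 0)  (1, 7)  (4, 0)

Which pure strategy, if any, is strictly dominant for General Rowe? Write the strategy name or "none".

none

North fails to dominate South at L (4<6).
South fails to dominate North at CR (2<5).
East fails to dominate North at L (0<4).
West fails to dominate North at L (3<4).
No single strategy dominates all the others.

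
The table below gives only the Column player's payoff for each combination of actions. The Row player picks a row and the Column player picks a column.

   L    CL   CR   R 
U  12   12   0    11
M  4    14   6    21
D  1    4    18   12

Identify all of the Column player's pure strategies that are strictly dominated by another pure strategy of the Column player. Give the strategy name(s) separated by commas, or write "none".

none

L is not dominated — it holds its own against CL at U (12=12); CR at U (12>0); R at U (12>11).
CL: no other strategy beats it everywhere (L at U (12=12); CR at U (12>0); R at U (12>11)).
CR: no other strategy beats it everywhere (L at M (6>4); CL at D (18>4); R at D (18>12)).
R is not dominated — it holds its own against L at M (21>4); CL at M (21>14); CR at U (11>0).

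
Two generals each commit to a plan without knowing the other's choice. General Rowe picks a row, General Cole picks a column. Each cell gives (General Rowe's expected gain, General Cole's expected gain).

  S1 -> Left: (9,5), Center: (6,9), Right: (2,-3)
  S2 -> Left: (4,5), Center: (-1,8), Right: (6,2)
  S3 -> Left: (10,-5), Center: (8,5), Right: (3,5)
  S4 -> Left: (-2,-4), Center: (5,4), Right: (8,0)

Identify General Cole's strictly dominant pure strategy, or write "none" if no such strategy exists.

none

Left fails to dominate Center at S1 (5<9).
Center fails to dominate Right at S3 (5=5).
Right fails to dominate Left at S1 (-3<5).
No single strategy dominates all the others.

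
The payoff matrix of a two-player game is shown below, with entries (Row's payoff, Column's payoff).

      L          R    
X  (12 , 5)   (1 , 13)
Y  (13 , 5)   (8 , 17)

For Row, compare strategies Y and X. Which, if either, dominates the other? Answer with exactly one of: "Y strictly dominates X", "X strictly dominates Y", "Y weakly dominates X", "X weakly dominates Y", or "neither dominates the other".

Y's payoffs vs X's, by Column's action — L: 13>12, R: 8>1.
Y gives a strictly higher payoff against each choice by Column, so Y strictly dominates X.

Y strictly dominates X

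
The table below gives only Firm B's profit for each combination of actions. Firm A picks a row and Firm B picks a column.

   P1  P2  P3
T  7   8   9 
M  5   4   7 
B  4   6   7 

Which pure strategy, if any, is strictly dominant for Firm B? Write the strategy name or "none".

P3 vs P1: T: 9>7, M: 7>5, B: 7>4.
P3 vs P2: T: 9>8, M: 7>4, B: 7>6.
P3 strictly beats every other strategy against every opponent action, so it is strictly dominant.

P3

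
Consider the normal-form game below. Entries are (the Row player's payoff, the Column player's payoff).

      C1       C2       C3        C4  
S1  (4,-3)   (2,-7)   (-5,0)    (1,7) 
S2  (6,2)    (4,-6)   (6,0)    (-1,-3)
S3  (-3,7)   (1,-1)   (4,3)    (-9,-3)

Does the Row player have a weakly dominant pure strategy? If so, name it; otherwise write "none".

none

S1 fails to dominate S2 at C1 (4<6).
S2 fails to dominate S1 at C4 (-1<1).
S3 fails to dominate S1 at C1 (-3<4).
No single strategy dominates all the others.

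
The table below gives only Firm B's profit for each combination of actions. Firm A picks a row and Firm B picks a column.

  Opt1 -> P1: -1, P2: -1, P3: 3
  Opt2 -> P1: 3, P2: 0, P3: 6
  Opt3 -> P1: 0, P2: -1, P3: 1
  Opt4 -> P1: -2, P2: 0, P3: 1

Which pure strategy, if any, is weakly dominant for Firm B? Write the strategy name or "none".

P3

P3 vs P1: Opt1: 3>-1, Opt2: 6>3, Opt3: 1>0, Opt4: 1>-2.
P3 vs P2: Opt1: 3>-1, Opt2: 6>0, Opt3: 1>-1, Opt4: 1>0.
P3 is at least as good as every other strategy against every opponent action, so it is weakly dominant.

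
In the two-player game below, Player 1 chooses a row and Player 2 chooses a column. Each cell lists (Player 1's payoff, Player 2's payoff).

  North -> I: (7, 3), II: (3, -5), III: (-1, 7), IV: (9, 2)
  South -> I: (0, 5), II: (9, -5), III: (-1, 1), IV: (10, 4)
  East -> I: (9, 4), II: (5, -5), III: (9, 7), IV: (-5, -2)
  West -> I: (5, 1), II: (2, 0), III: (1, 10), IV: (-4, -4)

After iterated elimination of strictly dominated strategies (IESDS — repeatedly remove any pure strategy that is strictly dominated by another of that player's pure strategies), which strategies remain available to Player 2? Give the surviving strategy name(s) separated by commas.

For Player 2, I strictly dominates II on the remaining rows (North: 3>-5, South: 5>-5, East: 4>-5, West: 1>0); eliminate II.
For Player 2, I strictly dominates IV on the remaining rows (North: 3>2, South: 5>4, East: 4>-2, West: 1>-4); eliminate IV.
Player 1's strategy North is strictly dominated by East (I: 9>7, III: 9>-1) and is removed.
Row South is eliminated: East beats it against every remaining column (I: 9>0, III: 9>-1).
For Player 1, East strictly dominates West on the remaining columns (I: 9>5, III: 9>1); eliminate West.
Player 2's strategy I is strictly dominated by III (East: 7>4) and is removed.
Among the remaining strategies, none is strictly dominated by another pure strategy of the same player, so the elimination stops.
Surviving strategies — Player 1: {East}; Player 2: {III}.

III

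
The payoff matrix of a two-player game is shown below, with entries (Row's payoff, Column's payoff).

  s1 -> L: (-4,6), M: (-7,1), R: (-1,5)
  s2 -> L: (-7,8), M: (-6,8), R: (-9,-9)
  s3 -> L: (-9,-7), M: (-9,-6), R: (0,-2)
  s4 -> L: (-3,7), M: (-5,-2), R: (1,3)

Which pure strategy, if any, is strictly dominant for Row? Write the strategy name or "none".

s4

s4 vs s1: L: -3>-4, M: -5>-7, R: 1>-1.
s4 vs s2: L: -3>-7, M: -5>-6, R: 1>-9.
s4 vs s3: L: -3>-9, M: -5>-9, R: 1>0.
s4 strictly beats every other strategy against every opponent action, so it is strictly dominant.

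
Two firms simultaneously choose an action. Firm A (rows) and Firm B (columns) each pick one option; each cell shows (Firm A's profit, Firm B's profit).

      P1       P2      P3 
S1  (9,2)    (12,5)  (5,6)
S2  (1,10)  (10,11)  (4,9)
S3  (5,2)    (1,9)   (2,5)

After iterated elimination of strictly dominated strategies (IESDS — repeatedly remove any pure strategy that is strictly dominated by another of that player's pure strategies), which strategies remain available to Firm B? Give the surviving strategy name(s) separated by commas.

Firm A's strategy S2 is strictly dominated by S1 (P1: 9>1, P2: 12>10, P3: 5>4) and is removed.
Firm A's strategy S3 is strictly dominated by S1 (P1: 9>5, P2: 12>1, P3: 5>2) and is removed.
For Firm B, P2 strictly dominates P1 on the remaining rows (S1: 5>2); eliminate P1.
Firm B's strategy P2 is strictly dominated by P3 (S1: 6>5) and is removed.
Among the remaining strategies, none is strictly dominated by another pure strategy of the same player, so the elimination stops.
Surviving strategies — Firm A: {S1}; Firm B: {P3}.

P3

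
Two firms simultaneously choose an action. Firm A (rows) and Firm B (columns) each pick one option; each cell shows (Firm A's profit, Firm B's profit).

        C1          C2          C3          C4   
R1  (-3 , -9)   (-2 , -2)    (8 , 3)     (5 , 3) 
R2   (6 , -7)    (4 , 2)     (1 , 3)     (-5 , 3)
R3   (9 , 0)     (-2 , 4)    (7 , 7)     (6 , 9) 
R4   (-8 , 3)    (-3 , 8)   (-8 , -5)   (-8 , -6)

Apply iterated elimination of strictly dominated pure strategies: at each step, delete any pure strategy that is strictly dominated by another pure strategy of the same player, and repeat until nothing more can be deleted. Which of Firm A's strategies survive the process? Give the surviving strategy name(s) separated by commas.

For Firm A, R1 strictly dominates R4 on the remaining columns (C1: -3>-8, C2: -2>-3, C3: 8>-8, C4: 5>-8); eliminate R4.
Firm B's strategy C1 is strictly dominated by C2 (R1: -2>-9, R2: 2>-7, R3: 4>0) and is removed.
Firm B's strategy C2 is strictly dominated by C3 (R1: 3>-2, R2: 3>2, R3: 7>4) and is removed.
Row R2 is eliminated: R1 beats it against every remaining column (C3: 8>1, C4: 5>-5).
Among the remaining strategies, none is strictly dominated by another pure strategy of the same player, so the elimination stops.
Surviving strategies — Firm A: {R1, R3}; Firm B: {C3, C4}.

R1, R3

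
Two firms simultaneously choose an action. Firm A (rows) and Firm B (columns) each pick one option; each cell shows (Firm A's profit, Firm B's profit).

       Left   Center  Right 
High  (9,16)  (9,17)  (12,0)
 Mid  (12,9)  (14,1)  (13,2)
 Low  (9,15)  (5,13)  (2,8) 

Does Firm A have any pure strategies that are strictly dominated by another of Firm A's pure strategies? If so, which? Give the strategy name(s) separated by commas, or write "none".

High, Low

High: dominated, since Mid does at least as well everywhere (Left: 12>9, Center: 14>9, Right: 13>12).
Mid is not dominated — it holds its own against High at Left (12>9); Low at Left (12>9).
Low: dominated, since Mid does at least as well everywhere (Left: 12>9, Center: 14>5, Right: 13>2).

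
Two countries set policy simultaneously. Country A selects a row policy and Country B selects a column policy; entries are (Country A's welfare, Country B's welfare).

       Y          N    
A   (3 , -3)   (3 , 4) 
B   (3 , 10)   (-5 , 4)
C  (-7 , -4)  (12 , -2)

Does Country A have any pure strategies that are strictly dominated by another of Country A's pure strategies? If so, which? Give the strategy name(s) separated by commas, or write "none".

none

A: no other strategy beats it everywhere (B at Y (3=3); C at Y (3>-7)).
B is not dominated — it holds its own against A at Y (3=3); C at Y (3>-7).
C: no other strategy beats it everywhere (A at N (12>3); B at N (12>-5)).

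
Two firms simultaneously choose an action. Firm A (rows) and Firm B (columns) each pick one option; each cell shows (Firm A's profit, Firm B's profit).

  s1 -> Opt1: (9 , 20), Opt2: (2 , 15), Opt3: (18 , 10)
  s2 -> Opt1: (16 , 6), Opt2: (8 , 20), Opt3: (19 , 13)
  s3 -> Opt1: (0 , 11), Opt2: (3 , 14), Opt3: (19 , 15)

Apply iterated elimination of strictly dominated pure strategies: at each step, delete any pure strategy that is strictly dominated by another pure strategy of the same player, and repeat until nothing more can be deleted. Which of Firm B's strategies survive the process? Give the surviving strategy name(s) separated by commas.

Row s1 is eliminated: s2 beats it against every remaining column (Opt1: 16>9, Opt2: 8>2, Opt3: 19>18).
Column Opt1 is eliminated: Opt2 beats it against every remaining row (s2: 20>6, s3: 14>11).
Among the remaining strategies, none is strictly dominated by another pure strategy of the same player, so the elimination stops.
Surviving strategies — Firm A: {s2, s3}; Firm B: {Opt2, Opt3}.

Opt2, Opt3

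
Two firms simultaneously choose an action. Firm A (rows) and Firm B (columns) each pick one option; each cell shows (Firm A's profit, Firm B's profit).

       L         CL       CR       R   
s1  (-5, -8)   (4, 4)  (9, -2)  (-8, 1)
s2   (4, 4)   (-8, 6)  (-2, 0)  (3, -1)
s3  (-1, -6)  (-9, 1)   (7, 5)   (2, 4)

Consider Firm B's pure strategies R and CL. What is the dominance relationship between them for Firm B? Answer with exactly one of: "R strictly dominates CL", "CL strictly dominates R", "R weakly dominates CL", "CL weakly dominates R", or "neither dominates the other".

Compare R to CL across each opponent action: s1: 1<4, s2: -1<6, s3: 4>1.
R does better at s3 but worse at s1, s2; neither strategy dominates the other.

neither dominates the other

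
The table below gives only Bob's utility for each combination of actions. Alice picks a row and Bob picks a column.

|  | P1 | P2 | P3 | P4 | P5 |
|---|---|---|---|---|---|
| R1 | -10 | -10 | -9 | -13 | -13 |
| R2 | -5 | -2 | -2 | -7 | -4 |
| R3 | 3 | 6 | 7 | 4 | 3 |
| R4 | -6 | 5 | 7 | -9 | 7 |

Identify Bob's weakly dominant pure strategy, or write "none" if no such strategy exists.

P3 vs P1: R1: -9>-10, R2: -2>-5, R3: 7>3, R4: 7>-6.
P3 vs P2: R1: -9>-10, R2: -2=-2, R3: 7>6, R4: 7>5.
P3 vs P4: R1: -9>-13, R2: -2>-7, R3: 7>4, R4: 7>-9.
P3 vs P5: R1: -9>-13, R2: -2>-4, R3: 7>3, R4: 7=7.
P3 is at least as good as every other strategy against every opponent action, so it is weakly dominant.

P3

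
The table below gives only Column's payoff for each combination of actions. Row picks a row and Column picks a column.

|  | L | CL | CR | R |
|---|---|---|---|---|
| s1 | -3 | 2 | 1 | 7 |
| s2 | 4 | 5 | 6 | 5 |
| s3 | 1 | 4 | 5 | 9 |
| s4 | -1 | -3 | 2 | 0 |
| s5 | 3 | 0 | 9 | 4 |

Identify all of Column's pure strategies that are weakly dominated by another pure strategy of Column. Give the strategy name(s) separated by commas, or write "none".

L, CL

L is weakly dominated by CR (s1: 1>-3, s2: 6>4, s3: 5>1, s4: 2>-1, s5: 9>3).
CL is weakly dominated by R (s1: 7>2, s2: 5=5, s3: 9>4, s4: 0>-3, s5: 4>0).
Nothing dominates CR: L at s1 (1>-3); CL at s2 (6>5); R at s2 (6>5).
Nothing dominates R: L at s1 (7>-3); CL at s1 (7>2); CR at s1 (7>1).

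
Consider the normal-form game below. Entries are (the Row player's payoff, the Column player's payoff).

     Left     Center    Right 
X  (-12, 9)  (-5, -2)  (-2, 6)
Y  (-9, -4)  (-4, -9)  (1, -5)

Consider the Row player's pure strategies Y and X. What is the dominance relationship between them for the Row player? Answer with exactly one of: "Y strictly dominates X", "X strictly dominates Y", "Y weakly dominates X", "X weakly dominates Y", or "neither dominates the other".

Y's payoffs vs X's, by the Column player's action — Left: -9>-12, Center: -4>-5, Right: 1>-2.
Every comparison favours Y, so Y strictly dominates X.

Y strictly dominates X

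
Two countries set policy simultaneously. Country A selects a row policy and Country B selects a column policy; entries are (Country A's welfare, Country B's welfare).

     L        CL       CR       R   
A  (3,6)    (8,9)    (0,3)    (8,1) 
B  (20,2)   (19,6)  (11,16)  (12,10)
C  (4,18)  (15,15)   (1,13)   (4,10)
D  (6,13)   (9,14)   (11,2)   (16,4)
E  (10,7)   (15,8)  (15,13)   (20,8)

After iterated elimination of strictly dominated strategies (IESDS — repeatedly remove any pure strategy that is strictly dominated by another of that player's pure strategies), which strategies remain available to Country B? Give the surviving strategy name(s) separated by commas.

For Country A, B strictly dominates A on the remaining columns (L: 20>3, CL: 19>8, CR: 11>0, R: 12>8); eliminate A.
Row C is eliminated: B beats it against every remaining column (L: 20>4, CL: 19>15, CR: 11>1, R: 12>4).
Row D is eliminated: E beats it against every remaining column (L: 10>6, CL: 15>9, CR: 15>11, R: 20>16).
Country B's strategy L is strictly dominated by CL (B: 6>2, E: 8>7) and is removed.
For Country B, CR strictly dominates CL on the remaining rows (B: 16>6, E: 13>8); eliminate CL.
Row B is eliminated: E beats it against every remaining column (CR: 15>11, R: 20>12).
Column R is eliminated: CR beats it against every remaining row (E: 13>8).
Among the remaining strategies, none is strictly dominated by another pure strategy of the same player, so the elimination stops.
Surviving strategies — Country A: {E}; Country B: {CR}.

CR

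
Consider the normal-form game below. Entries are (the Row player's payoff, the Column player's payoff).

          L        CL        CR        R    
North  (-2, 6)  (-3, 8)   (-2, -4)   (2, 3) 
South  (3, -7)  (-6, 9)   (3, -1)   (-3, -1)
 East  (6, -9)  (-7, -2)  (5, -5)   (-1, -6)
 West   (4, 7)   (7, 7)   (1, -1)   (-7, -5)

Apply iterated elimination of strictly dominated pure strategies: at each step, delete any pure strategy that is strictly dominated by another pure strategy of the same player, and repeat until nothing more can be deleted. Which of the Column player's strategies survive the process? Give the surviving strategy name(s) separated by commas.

The Column player's strategy CR is strictly dominated by CL (North: 8>-4, South: 9>-1, East: -2>-5, West: 7>-1) and is removed.
The Column player's strategy R is strictly dominated by CL (North: 8>3, South: 9>-1, East: -2>-6, West: 7>-5) and is removed.
The Row player's strategy North is strictly dominated by West (L: 4>-2, CL: 7>-3) and is removed.
The Row player's strategy South is strictly dominated by West (L: 4>3, CL: 7>-6) and is removed.
Among the remaining strategies, none is strictly dominated by another pure strategy of the same player, so the elimination stops.
Surviving strategies — the Row player: {East, West}; the Column player: {L, CL}.

L, CL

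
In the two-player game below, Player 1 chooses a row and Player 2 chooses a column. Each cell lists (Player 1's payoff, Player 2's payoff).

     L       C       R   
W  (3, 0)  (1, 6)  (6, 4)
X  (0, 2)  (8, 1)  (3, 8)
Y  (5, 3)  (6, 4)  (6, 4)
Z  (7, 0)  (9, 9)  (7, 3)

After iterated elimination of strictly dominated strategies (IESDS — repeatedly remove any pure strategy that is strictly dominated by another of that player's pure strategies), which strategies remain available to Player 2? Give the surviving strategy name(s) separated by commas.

C

For Player 1, Z strictly dominates W on the remaining columns (L: 7>3, C: 9>1, R: 7>6); eliminate W.
For Player 1, Z strictly dominates X on the remaining columns (L: 7>0, C: 9>8, R: 7>3); eliminate X.
For Player 1, Z strictly dominates Y on the remaining columns (L: 7>5, C: 9>6, R: 7>6); eliminate Y.
Player 2's strategy L is strictly dominated by C (Z: 9>0) and is removed.
Player 2's strategy R is strictly dominated by C (Z: 9>3) and is removed.
Among the remaining strategies, none is strictly dominated by another pure strategy of the same player, so the elimination stops.
Surviving strategies — Player 1: {Z}; Player 2: {C}.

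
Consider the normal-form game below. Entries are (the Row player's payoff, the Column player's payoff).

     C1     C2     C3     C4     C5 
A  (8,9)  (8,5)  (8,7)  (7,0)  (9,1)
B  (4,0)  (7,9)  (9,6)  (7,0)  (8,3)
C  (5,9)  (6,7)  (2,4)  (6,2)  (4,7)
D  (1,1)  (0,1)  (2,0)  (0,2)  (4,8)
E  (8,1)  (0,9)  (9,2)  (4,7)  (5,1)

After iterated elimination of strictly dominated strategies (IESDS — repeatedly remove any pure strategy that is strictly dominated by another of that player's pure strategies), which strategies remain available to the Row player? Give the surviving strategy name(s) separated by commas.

A, B, E

Row C is eliminated: A beats it against every remaining column (C1: 8>5, C2: 8>6, C3: 8>2, C4: 7>6, C5: 9>4).
Row D is eliminated: A beats it against every remaining column (C1: 8>1, C2: 8>0, C3: 8>2, C4: 7>0, C5: 9>4).
Column C4 is eliminated: C2 beats it against every remaining row (A: 5>0, B: 9>0, E: 9>7).
The Column player's strategy C5 is strictly dominated by C2 (A: 5>1, B: 9>3, E: 9>1) and is removed.
Among the remaining strategies, none is strictly dominated by another pure strategy of the same player, so the elimination stops.
Surviving strategies — the Row player: {A, B, E}; the Column player: {C1, C2, C3}.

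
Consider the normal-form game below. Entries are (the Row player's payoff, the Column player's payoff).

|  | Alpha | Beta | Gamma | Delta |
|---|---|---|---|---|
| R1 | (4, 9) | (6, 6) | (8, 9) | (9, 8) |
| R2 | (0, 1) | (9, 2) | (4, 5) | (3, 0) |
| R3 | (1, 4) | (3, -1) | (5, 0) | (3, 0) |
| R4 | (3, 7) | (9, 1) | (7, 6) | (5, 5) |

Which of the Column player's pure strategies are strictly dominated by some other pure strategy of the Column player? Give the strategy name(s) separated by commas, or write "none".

Alpha is not dominated — it holds its own against Beta at R1 (9>6); Gamma at R1 (9=9); Delta at R1 (9>8).
Gamma strictly dominates Beta — R1: 9>6, R2: 5>2, R3: 0>-1, R4: 6>1.
Gamma: no other strategy beats it everywhere (Alpha at R1 (9=9); Beta at R1 (9>6); Delta at R1 (9>8)).
Delta: dominated, since Alpha does at least as well everywhere (R1: 9>8, R2: 1>0, R3: 4>0, R4: 7>5).

Beta, Delta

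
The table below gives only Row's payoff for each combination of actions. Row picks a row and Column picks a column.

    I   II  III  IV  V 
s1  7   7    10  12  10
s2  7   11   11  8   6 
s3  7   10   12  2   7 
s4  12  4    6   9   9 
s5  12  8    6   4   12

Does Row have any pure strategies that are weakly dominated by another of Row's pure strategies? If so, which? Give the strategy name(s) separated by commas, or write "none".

none

s1: no other strategy beats it everywhere (s2 at IV (12>8); s3 at IV (12>2); s4 at II (7>4); s5 at III (10>6)).
s2: no other strategy beats it everywhere (s1 at II (11>7); s3 at II (11>10); s4 at II (11>4); s5 at II (11>8)).
Nothing dominates s3: s1 at II (10>7); s2 at III (12>11); s4 at II (10>4); s5 at II (10>8).
s4: no other strategy beats it everywhere (s1 at I (12>7); s2 at I (12>7); s3 at I (12>7); s5 at IV (9>4)).
s5: no other strategy beats it everywhere (s1 at I (12>7); s2 at I (12>7); s3 at I (12>7); s4 at II (8>4)).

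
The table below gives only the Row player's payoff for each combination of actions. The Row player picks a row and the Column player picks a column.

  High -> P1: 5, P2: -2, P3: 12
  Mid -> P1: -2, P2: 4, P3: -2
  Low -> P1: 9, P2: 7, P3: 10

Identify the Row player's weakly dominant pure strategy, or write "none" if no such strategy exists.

none

High fails to dominate Mid at P2 (-2<4).
Mid fails to dominate High at P1 (-2<5).
Low fails to dominate High at P3 (10<12).
No single strategy dominates all the others.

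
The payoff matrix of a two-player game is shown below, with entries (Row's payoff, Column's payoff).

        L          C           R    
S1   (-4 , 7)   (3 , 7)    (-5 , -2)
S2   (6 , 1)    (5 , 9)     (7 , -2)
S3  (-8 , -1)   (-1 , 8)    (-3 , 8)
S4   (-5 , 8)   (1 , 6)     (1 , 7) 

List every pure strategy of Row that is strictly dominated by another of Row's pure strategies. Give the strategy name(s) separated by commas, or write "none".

S1, S3, S4

S2 strictly dominates S1 — L: 6>-4, C: 5>3, R: 7>-5.
S2: no other strategy beats it everywhere (S1 at L (6>-4); S3 at L (6>-8); S4 at L (6>-5)).
S3 is strictly dominated by S2 (L: 6>-8, C: 5>-1, R: 7>-3).
S4: dominated, since S2 does at least as well everywhere (L: 6>-5, C: 5>1, R: 7>1).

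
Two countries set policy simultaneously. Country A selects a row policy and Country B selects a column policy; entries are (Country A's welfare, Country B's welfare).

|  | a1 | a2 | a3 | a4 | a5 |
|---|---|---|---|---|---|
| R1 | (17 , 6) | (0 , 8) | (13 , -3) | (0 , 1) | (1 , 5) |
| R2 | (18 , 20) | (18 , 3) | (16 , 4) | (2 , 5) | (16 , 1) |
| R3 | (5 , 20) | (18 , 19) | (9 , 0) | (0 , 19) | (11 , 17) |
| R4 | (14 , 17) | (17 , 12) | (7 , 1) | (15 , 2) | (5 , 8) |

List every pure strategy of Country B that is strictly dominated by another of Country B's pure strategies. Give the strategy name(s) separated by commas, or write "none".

Nothing dominates a1: a2 at R2 (20>3); a3 at R1 (6>-3); a4 at R1 (6>1); a5 at R1 (6>5).
a2 is not dominated — it holds its own against a1 at R1 (8>6); a3 at R1 (8>-3); a4 at R1 (8>1); a5 at R1 (8>5).
a1 strictly dominates a3 — R1: 6>-3, R2: 20>4, R3: 20>0, R4: 17>1.
a4 is strictly dominated by a1 (R1: 6>1, R2: 20>5, R3: 20>19, R4: 17>2).
a5 is strictly dominated by a1 (R1: 6>5, R2: 20>1, R3: 20>17, R4: 17>8).

a3, a4, a5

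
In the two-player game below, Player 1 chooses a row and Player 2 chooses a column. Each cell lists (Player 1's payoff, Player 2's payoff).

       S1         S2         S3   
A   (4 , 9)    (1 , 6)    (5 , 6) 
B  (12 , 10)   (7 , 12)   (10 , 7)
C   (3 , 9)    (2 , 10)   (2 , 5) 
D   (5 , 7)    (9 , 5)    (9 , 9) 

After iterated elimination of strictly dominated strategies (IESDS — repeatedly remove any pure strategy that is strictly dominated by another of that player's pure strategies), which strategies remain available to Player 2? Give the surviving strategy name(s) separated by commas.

S1, S2, S3

Player 1's strategy A is strictly dominated by B (S1: 12>4, S2: 7>1, S3: 10>5) and is removed.
For Player 1, B strictly dominates C on the remaining columns (S1: 12>3, S2: 7>2, S3: 10>2); eliminate C.
Among the remaining strategies, none is strictly dominated by another pure strategy of the same player, so the elimination stops.
Surviving strategies — Player 1: {B, D}; Player 2: {S1, S2, S3}.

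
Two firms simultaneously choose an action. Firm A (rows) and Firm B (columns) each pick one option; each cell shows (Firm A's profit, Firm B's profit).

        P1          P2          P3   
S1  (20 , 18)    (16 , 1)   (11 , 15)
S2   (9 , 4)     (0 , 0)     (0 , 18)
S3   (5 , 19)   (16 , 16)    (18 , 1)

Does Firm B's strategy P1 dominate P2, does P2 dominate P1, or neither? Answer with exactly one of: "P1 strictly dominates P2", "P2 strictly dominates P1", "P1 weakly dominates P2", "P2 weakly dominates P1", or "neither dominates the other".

Compare P1 to P2 across each choice by Firm A: S1: 18>1, S2: 4>0, S3: 19>16.
P1 gives a strictly higher payoff against each choice by Firm A, so P1 strictly dominates P2.

P1 strictly dominates P2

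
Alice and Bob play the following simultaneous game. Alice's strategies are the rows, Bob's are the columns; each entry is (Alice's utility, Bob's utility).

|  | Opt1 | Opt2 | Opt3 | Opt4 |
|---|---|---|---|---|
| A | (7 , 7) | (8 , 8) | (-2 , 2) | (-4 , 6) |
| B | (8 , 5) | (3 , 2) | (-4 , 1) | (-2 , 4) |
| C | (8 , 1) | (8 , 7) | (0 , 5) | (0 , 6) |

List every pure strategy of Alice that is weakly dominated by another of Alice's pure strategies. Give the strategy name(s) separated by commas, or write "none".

A is weakly dominated by C (Opt1: 8>7, Opt2: 8=8, Opt3: 0>-2, Opt4: 0>-4).
B: dominated, since C does at least as well everywhere (Opt1: 8=8, Opt2: 8>3, Opt3: 0>-4, Opt4: 0>-2).
C: no other strategy beats it everywhere (A at Opt1 (8>7); B at Opt2 (8>3)).

A, B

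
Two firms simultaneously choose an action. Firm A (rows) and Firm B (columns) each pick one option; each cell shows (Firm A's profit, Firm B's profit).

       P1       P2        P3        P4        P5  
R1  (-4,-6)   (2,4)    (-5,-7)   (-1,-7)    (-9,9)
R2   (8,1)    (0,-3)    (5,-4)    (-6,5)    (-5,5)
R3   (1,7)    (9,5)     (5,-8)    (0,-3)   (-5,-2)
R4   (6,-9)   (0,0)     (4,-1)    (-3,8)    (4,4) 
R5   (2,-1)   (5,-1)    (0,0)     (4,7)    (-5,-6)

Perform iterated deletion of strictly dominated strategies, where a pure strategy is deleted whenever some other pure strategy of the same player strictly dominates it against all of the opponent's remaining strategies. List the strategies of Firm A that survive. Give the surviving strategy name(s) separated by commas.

R2, R3, R4, R5

For Firm A, R3 strictly dominates R1 on the remaining columns (P1: 1>-4, P2: 9>2, P3: 5>-5, P4: 0>-1, P5: -5>-9); eliminate R1.
Column P3 is eliminated: P4 beats it against every remaining row (R2: 5>-4, R3: -3>-8, R4: 8>-1, R5: 7>0).
Among the remaining strategies, none is strictly dominated by another pure strategy of the same player, so the elimination stops.
Surviving strategies — Firm A: {R2, R3, R4, R5}; Firm B: {P1, P2, P4, P5}.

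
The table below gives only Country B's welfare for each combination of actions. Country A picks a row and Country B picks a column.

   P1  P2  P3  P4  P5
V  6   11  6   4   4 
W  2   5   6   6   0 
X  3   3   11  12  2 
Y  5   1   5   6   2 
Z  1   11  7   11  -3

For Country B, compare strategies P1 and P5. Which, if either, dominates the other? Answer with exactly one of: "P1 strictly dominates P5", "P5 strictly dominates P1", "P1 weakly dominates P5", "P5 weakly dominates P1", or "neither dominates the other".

Compare P1 to P5 across each opponent action: V: 6>4, W: 2>0, X: 3>2, Y: 5>2, Z: 1>-3.
P1 gives a strictly higher payoff against each opponent action, so P1 strictly dominates P5.

P1 strictly dominates P5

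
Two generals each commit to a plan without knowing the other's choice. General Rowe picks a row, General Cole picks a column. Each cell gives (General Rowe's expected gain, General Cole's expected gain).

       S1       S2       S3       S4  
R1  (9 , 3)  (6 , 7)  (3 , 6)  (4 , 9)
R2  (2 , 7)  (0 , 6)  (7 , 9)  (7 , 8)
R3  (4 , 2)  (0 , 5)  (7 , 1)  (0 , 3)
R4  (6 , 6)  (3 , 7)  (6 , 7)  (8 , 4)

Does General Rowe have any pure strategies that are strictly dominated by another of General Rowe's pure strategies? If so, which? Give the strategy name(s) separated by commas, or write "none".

R1 is not dominated — it holds its own against R2 at S1 (9>2); R3 at S1 (9>4); R4 at S1 (9>6).
R2: no other strategy beats it everywhere (R1 at S3 (7>3); R3 at S2 (0=0); R4 at S3 (7>6)).
Nothing dominates R3: R1 at S3 (7>3); R2 at S1 (4>2); R4 at S3 (7>6).
R4 is not dominated — it holds its own against R1 at S3 (6>3); R2 at S1 (6>2); R3 at S1 (6>4).

none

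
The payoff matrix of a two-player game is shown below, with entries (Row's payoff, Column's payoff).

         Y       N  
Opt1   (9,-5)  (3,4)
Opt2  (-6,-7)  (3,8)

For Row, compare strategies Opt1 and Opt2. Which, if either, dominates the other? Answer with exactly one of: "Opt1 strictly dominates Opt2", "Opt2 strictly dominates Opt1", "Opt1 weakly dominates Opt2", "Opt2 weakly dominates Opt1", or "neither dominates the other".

Opt1 weakly dominates Opt2

Compare Opt1 to Opt2 across each choice by Column: Y: 9>-6, N: 3=3.
Opt1 is at least as good everywhere and strictly better somewhere (tied only at N), so Opt1 weakly but not strictly dominates Opt2.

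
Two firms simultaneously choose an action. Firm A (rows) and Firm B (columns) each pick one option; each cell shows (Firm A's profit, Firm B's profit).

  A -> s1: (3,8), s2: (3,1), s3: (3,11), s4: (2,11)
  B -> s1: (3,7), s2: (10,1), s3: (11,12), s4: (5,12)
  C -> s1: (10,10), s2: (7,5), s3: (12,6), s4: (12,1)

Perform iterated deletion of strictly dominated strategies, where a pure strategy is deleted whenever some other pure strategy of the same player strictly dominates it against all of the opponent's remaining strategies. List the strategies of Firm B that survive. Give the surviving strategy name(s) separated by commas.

Row A is eliminated: C beats it against every remaining column (s1: 10>3, s2: 7>3, s3: 12>3, s4: 12>2).
Column s2 is eliminated: s1 beats it against every remaining row (B: 7>1, C: 10>5).
Firm A's strategy B is strictly dominated by C (s1: 10>3, s3: 12>11, s4: 12>5) and is removed.
Column s3 is eliminated: s1 beats it against every remaining row (C: 10>6).
Column s4 is eliminated: s1 beats it against every remaining row (C: 10>1).
Among the remaining strategies, none is strictly dominated by another pure strategy of the same player, so the elimination stops.
Surviving strategies — Firm A: {C}; Firm B: {s1}.

s1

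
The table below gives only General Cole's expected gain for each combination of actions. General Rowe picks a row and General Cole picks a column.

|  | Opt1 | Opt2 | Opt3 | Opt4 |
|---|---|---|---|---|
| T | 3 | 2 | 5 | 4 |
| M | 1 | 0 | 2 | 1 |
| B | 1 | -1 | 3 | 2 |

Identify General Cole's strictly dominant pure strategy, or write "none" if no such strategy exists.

Opt3 vs Opt1: T: 5>3, M: 2>1, B: 3>1.
Opt3 vs Opt2: T: 5>2, M: 2>0, B: 3>-1.
Opt3 vs Opt4: T: 5>4, M: 2>1, B: 3>2.
Opt3 strictly beats every other strategy against every opponent action, so it is strictly dominant.

Opt3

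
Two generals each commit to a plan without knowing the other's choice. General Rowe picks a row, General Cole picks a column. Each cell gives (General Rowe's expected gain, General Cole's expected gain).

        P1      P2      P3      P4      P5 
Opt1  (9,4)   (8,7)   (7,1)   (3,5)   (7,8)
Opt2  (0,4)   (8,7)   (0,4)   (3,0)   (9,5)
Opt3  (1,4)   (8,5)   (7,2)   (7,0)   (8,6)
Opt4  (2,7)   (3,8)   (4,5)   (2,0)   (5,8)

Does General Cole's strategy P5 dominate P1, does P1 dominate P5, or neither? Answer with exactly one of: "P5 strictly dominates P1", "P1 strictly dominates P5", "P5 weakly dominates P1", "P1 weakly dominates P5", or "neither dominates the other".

P5 strictly dominates P1

P5's payoffs vs P1's, by General Rowe's action — Opt1: 8>4, Opt2: 5>4, Opt3: 6>4, Opt4: 8>7.
Every comparison favours P5, so P5 strictly dominates P1.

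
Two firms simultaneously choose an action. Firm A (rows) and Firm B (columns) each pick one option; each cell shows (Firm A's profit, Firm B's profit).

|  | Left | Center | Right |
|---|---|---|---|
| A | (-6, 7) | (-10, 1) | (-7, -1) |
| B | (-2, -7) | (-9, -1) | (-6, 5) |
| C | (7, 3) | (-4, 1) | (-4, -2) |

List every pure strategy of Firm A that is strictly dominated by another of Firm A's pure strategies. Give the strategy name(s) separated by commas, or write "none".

A: dominated, since B does at least as well everywhere (Left: -2>-6, Center: -9>-10, Right: -6>-7).
B: dominated, since C does at least as well everywhere (Left: 7>-2, Center: -4>-9, Right: -4>-6).
Nothing dominates C: A at Left (7>-6); B at Left (7>-2).

A, B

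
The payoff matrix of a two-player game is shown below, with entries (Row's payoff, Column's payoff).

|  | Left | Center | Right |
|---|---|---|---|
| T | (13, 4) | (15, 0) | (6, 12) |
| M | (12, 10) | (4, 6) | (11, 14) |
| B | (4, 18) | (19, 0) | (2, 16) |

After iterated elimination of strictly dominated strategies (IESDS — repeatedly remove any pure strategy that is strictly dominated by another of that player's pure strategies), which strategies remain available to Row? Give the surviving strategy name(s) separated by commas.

M

For Column, Left strictly dominates Center on the remaining rows (T: 4>0, M: 10>6, B: 18>0); eliminate Center.
Row's strategy B is strictly dominated by T (Left: 13>4, Right: 6>2) and is removed.
Column Left is eliminated: Right beats it against every remaining row (T: 12>4, M: 14>10).
Row T is eliminated: M beats it against every remaining column (Right: 11>6).
Among the remaining strategies, none is strictly dominated by another pure strategy of the same player, so the elimination stops.
Surviving strategies — Row: {M}; Column: {Right}.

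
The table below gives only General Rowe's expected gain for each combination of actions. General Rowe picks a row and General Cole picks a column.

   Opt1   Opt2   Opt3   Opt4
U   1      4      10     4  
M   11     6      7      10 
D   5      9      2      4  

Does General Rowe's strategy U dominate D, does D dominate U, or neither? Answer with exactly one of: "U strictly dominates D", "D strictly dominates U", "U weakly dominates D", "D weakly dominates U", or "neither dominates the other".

Compare U to D across each choice by General Cole: Opt1: 1<5, Opt2: 4<9, Opt3: 10>2, Opt4: 4=4.
U does better at Opt3 but worse at Opt1, Opt2; neither strategy dominates the other.

neither dominates the other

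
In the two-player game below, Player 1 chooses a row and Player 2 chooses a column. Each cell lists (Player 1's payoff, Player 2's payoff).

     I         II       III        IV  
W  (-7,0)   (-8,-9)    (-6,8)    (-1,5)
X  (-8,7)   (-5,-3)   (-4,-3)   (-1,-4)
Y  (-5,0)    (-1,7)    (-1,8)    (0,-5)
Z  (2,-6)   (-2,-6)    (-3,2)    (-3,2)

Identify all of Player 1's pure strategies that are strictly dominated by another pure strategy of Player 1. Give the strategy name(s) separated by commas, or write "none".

W: dominated, since Y does at least as well everywhere (I: -5>-7, II: -1>-8, III: -1>-6, IV: 0>-1).
Y strictly dominates X — I: -5>-8, II: -1>-5, III: -1>-4, IV: 0>-1.
Nothing dominates Y: W at I (-5>-7); X at I (-5>-8); Z at II (-1>-2).
Z is not dominated — it holds its own against W at I (2>-7); X at I (2>-8); Y at I (2>-5).

W, X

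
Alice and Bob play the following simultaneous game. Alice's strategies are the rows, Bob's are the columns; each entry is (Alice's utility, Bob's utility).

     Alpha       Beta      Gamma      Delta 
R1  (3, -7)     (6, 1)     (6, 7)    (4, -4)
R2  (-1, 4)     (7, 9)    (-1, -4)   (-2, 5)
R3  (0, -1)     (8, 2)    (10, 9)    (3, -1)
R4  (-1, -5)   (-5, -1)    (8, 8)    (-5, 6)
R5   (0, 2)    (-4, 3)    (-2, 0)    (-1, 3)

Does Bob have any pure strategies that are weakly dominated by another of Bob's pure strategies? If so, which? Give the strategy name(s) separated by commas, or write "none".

Alpha is weakly dominated by Beta (R1: 1>-7, R2: 9>4, R3: 2>-1, R4: -1>-5, R5: 3>2).
Beta: no other strategy beats it everywhere (Alpha at R1 (1>-7); Gamma at R2 (9>-4); Delta at R1 (1>-4)).
Nothing dominates Gamma: Alpha at R1 (7>-7); Beta at R1 (7>1); Delta at R1 (7>-4).
Delta: no other strategy beats it everywhere (Alpha at R1 (-4>-7); Beta at R4 (6>-1); Gamma at R2 (5>-4)).

Alpha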